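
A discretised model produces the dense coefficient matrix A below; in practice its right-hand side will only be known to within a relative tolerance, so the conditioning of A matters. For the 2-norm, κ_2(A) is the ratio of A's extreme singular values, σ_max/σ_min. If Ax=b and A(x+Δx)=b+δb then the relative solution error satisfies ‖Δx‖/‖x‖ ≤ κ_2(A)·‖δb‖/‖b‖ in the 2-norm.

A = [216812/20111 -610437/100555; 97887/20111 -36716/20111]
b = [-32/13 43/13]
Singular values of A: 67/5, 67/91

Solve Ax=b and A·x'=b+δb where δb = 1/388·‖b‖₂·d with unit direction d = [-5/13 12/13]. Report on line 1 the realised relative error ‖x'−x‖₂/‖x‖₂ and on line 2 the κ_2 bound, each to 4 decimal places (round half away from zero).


largest singular value 67/5, smallest 67/91
κ_2(A) = (67/5) / (67/91) = 18.2000
worst-case relative error ≤ 18.2000 × 1/388 = 0.0469
solve Ax = b  →  x = [2.4908 4.8288]
2-norm of b is 4.1231; of x, 5.4333
re-solving with b+δb shifts x by Δx of norm 0.0144
realised ‖Δx‖/‖x‖ = 0.0027
tightness: 0.0027 against a bound of 0.0469 (unrounded ratio ≈ 0.0566)

0.0027
0.0469


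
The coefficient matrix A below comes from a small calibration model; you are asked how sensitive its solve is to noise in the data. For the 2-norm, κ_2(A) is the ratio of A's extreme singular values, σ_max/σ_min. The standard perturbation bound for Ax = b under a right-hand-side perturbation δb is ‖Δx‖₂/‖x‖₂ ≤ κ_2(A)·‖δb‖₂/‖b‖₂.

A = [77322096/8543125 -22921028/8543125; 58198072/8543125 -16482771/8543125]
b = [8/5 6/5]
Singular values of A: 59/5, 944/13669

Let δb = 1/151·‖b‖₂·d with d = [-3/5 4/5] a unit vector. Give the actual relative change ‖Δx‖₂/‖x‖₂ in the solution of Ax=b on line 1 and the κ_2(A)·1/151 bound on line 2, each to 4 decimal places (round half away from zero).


from the listed singular values, σ₁ = 59/5, σ_n = 944/13669
κ_2(A) = (59/5) / (944/13669) = 170.8625
perturbation bound = 170.8625·1/151 = 1.1315
solve Ax = b  →  x = [0.1627 -0.0475]
‖b‖ = 2.0000, ‖x‖ = 0.1695
Δx = A⁻¹·δb where δb = 1/151·2.0000·d; ‖Δx‖ = 0.1918
relative error = 1.1315
realised/bound = 1 exactly: the bound is attained for this b and d

1.1315
1.1315


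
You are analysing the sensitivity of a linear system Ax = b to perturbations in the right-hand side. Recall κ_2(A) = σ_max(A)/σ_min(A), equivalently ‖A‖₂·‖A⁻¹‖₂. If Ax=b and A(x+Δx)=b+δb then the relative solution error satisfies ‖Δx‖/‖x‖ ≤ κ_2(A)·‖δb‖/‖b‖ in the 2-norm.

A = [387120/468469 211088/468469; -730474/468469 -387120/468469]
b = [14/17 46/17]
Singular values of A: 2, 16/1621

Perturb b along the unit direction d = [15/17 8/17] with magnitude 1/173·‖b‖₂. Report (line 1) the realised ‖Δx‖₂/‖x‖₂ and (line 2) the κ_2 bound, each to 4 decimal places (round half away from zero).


largest singular value 2, smallest 16/1621
κ_2(A) = 2 / (16/1621) = 202.6250
κ_2(A)·‖δb‖/‖b‖ = 1.1712
solve Ax = b  →  x = [-96.2353 178.3162]
‖b‖ = 2.8284, ‖x‖ = 202.6275
Δx = A⁻¹·δb where δb = 1/173·2.8284·d; ‖Δx‖ = 1.6564
realised ‖Δx‖/‖x‖ = 0.0082
so the bound overstates the realised error by a factor of ≈ 143.2793 (computed from the unrounded values)

0.0082
1.1712


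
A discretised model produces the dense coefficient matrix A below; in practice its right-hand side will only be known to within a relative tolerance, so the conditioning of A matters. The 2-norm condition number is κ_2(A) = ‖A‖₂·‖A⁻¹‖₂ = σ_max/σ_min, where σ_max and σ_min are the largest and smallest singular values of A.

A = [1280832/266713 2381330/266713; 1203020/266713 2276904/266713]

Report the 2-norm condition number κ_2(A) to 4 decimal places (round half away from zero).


270.5000

M = AᵀA = [3671566864/84584809 6883763040/84584809; 6883763040/84584809 12907282276/84584809]. tr(M)=57366260/292681, det(M)=153664/292681
solving λ² − 57366260/292681·λ + 153664/292681 = 0 gives λ = 196, 784/292681
so κ_2 = √(196 / (784/292681)) = 270.5000


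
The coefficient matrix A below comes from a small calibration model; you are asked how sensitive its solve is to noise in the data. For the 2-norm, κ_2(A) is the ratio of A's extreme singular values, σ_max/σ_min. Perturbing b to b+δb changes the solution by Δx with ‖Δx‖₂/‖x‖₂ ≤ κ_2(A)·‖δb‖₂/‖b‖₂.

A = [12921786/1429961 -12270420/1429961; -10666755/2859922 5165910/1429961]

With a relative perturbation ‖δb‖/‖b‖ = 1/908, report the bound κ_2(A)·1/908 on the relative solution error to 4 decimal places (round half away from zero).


0.3133

form AᵀA = [159491915109/1668874484 -37973370645/417218621; -37973370645/417218621 36166054500/417218621] with trace 10488142521/57547396 and determinant 5904900/14386849
char-poly roots: 729/4 and 32400/14386849
κ = σ_max/σ_min = (27/2)/(180/3793) = 284.4750
perturbation bound = 284.4750·1/908 = 0.3133


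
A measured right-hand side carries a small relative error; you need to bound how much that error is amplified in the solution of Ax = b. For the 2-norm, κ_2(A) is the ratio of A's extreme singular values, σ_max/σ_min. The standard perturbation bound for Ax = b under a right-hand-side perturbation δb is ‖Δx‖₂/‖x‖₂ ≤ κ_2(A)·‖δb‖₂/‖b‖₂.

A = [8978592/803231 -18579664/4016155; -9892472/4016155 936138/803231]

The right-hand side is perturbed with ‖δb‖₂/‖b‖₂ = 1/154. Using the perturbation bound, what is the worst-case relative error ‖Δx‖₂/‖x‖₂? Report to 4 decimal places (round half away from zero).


0.6116

AᵀA = [1257131980864/9595182025 -104747139504/1919036405; -104747139504/1919036405 218389514116/9595182025]; tr = 1746179284/11355245, det = 3782742016/1419405625
solving λ² − 1746179284/11355245·λ + 3782742016/1419405625 = 0 gives λ = 3844/25, 984064/56776225
σ_max=√(3844/25)=(62/5), σ_min=√(984064/56776225)=(992/7535) → κ = 94.1875
worst-case relative error ≤ 94.1875 × 1/154 = 0.6116


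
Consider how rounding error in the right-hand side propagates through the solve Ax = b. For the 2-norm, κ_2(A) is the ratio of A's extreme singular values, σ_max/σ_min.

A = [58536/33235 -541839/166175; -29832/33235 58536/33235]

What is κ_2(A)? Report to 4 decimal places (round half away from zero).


form AᵀA = [2987136/764405 -139959576/19110125; -139959576/19110125 1312287489/95550625] with trace 5832801/330625 and determinant 254016/8265625
char-poly roots: 441/25 and 576/330625
κ = σ_max/σ_min = (21/5)/(24/575) = 100.6250

100.6250


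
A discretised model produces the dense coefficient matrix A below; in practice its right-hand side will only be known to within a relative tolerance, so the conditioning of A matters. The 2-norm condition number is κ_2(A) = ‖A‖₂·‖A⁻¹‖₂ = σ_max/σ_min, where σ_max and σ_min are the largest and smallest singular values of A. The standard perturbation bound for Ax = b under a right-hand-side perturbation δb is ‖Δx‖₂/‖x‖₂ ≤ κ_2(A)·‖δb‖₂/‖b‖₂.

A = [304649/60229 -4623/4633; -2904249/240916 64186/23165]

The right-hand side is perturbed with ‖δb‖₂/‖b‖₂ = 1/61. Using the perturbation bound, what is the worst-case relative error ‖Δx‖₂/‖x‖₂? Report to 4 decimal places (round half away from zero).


AᵀA = [58696085593/343435024 -8253075879/214646890; -8253075879/214646890 4654145821/536617225]; tr = 917232881/5107600, det = 20151121/5107600
solving λ² − 917232881/5107600·λ + 20151121/5107600 = 0 gives λ = 4489/25, 4489/204304
κ = σ_max/σ_min = (67/5)/(67/452) = 90.4000
bound on ‖Δx‖/‖x‖: κ·ε = 90.4000·1/61 = 1.4820

1.4820


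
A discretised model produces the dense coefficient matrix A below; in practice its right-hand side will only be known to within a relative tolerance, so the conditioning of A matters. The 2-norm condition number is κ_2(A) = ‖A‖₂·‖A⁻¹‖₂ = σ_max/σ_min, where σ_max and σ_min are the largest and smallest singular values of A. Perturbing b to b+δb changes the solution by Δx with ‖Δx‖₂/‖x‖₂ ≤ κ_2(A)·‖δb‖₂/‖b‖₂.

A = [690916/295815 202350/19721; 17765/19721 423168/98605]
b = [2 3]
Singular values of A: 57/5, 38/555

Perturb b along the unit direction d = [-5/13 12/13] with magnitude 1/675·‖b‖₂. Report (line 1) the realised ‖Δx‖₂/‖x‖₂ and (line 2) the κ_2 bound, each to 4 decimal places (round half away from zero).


largest singular value 57/5, smallest 38/555
κ = σ_max/σ_min = (57/5)/(38/555) = 166.5000
perturbation bound = 166.5000·1/675 = 0.2467
solve Ax = b  →  x = [-28.4403 6.6688]
‖b‖₂ = 3.6056 and ‖x‖₂ = 29.2117
δb = ε·‖b‖·d = [-0.0021 0.0049]; solving A·Δx = δb gives ‖Δx‖ = 0.0780
relative error = 0.0027
so the bound overstates the realised error by a factor of ≈ 92.3613 (computed from the unrounded values)

0.0027
0.2467


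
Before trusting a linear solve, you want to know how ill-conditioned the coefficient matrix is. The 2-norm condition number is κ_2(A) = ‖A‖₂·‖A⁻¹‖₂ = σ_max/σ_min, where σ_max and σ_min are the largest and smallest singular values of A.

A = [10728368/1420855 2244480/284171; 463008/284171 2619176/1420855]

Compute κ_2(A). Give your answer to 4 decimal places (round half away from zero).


M = AᵀA = [71658114304/1200969025 15045988608/240193805; 15045988608/240193805 79001989696/1200969025]. tr(M)=7165760/57121, det(M)=39337984/35700625
char-poly roots: 3136/25 and 12544/1428025
κ_2(A) = √(λ_max/λ_min) = √((3136/25) / (12544/1428025)) = 119.5000

119.5000


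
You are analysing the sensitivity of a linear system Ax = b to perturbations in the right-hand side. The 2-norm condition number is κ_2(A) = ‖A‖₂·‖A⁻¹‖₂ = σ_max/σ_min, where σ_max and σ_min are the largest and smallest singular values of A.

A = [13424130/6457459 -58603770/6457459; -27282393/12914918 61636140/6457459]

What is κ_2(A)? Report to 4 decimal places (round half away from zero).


AᵀA = [1742161751289/198329496964 -1935190635210/49582374241; -1935190635210/49582374241 8600969812500/49582374241]; tr = 21502701369/117983044, det = 13286025/29495761
eigenvalues of AᵀA: λ = (tr ± √(tr²−4·det))/2 = 729/4, 72900/29495761
so κ_2 = √((729/4) / (72900/29495761)) = 271.5500

271.5500


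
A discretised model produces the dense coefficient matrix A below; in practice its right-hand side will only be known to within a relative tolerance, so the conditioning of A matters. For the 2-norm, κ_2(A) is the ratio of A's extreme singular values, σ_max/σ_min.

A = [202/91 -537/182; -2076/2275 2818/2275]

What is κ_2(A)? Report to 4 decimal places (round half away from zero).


280.0000

form AᵀA = [176404/30625 -235197/30625; -235197/30625 1254409/122500] with trace 78401/4900 and determinant 4/1225
λ_max, λ_min = (78401/4900 ± √6146403201/24010000)/2 = 16, 1/4900
so κ_2 = √(16 / (1/4900)) = 280.0000


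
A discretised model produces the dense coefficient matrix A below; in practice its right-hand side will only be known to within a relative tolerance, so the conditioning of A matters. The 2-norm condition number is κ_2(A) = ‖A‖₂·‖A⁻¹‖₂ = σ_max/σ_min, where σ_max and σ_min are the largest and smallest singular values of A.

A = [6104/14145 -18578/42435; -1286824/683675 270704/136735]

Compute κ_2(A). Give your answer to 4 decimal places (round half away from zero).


M = AᵀA = [9331713664/2502500625 -5878794992/1501500375; -5878794992/1501500375 740749268/180180045]. tr(M)=209963236/26780625, det(M)=614656/669515625
eigenvalues of AᵀA: λ = (tr ± √(tr²−4·det))/2 = 196/25, 3136/26780625
σ_max=√(196/25)=(14/5), σ_min=√(3136/26780625)=(56/5175) → κ = 258.7500

258.7500


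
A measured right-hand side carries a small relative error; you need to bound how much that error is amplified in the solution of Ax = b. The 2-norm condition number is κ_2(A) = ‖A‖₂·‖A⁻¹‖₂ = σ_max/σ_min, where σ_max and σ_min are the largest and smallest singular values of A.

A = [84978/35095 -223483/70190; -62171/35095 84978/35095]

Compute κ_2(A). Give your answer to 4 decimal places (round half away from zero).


112.3040

M = AᵀA = [443459749/49266361 -591149457/49266361; -591149457/49266361 3153187729/197065444]. tr(M)=4927026725/197065444, det(M)=9765625/197065444
char-poly roots: 25 and 390625/197065444
κ_2(A) = √(λ_max/λ_min) = √(25 / (390625/197065444)) = 112.3040


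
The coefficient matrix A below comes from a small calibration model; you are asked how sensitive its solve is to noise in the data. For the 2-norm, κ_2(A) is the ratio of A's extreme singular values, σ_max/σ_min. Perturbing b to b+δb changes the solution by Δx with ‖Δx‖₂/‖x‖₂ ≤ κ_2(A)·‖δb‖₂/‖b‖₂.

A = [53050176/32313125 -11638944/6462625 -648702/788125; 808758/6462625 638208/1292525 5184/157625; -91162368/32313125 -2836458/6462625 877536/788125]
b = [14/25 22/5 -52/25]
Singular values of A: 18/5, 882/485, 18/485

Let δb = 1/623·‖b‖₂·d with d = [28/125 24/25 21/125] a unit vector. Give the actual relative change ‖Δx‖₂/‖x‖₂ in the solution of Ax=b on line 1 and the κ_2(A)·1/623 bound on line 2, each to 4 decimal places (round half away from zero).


0.0020
0.1557

from the listed singular values, σ₁ = 18/5, σ_n = 18/485
condition number: (18/5) ÷ (18/485) = 97.0000
perturbation bound = 97.0000·1/623 = 0.1557
solve Ax = b  →  x = [41.1837 -8.1391 99.2735]
‖b‖₂ = 4.8990 and ‖x‖₂ = 107.7848
with δb = [0.0018 0.0075 0.0013], A·Δx = δb → ‖Δx‖ = 0.2119
dividing the unrounded norms, ‖Δx‖/‖x‖ = 0.0020
tightness: 0.0020 against a bound of 0.1557 (unrounded ratio ≈ 0.0126)


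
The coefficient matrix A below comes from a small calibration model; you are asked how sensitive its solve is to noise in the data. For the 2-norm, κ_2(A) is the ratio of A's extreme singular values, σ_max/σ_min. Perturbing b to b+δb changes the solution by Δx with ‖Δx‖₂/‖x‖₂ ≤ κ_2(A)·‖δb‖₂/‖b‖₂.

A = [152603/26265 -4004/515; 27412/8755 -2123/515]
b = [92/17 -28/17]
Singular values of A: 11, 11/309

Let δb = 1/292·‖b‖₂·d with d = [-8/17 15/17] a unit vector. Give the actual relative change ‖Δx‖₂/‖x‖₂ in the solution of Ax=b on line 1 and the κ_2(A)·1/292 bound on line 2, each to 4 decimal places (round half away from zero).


0.0048
1.0582

σ_max = 11, σ_min = 11/309
κ = σ_max/σ_min = 11/(11/309) = 309.0000
perturbation bound = 309.0000·1/292 = 1.0582
solve Ax = b  →  x = [-89.6727 -67.7091]
‖b‖ = 5.6569, ‖x‖ = 112.3642
with δb = [-0.0091 0.0171], A·Δx = δb → ‖Δx‖ = 0.5442
dividing the unrounded norms, ‖Δx‖/‖x‖ = 0.0048
so the bound overstates the realised error by a factor of ≈ 218.4971 (computed from the unrounded values)


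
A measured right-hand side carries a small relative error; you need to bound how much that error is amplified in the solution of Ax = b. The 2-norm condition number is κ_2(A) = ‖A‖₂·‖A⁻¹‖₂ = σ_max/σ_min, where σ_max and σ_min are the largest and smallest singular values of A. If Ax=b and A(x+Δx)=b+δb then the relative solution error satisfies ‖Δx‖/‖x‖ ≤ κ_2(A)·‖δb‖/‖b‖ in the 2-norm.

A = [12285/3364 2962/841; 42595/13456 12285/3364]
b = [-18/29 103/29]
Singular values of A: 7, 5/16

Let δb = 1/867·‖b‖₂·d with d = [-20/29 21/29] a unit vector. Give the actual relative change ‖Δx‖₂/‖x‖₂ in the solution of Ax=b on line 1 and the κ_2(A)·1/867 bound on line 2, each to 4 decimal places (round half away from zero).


from the listed singular values, σ₁ = 7, σ_n = 5/16
condition number: 7 ÷ (5/16) = 22.4000
worst-case relative error ≤ 22.4000 × 1/867 = 0.0258
solve Ax = b  →  x = [-6.7547 6.8276]
‖b‖₂ = 3.6056 and ‖x‖₂ = 9.6043
Δx = A⁻¹·δb where δb = 1/867·3.6056·d; ‖Δx‖ = 0.0133
dividing the unrounded norms, ‖Δx‖/‖x‖ = 0.0014
tightness: 0.0014 against a bound of 0.0258 (unrounded ratio ≈ 0.0536)

0.0014
0.0258


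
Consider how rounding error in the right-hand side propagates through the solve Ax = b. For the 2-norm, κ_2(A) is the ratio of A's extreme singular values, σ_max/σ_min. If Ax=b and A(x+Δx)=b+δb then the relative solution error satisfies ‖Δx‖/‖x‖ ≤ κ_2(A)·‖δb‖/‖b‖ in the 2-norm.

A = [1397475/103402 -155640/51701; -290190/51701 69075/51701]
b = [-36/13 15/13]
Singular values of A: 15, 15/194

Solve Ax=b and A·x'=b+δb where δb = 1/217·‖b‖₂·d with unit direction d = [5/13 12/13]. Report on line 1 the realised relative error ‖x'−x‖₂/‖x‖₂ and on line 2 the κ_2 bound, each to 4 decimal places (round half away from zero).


largest singular value 15, smallest 15/194
κ = σ_max/σ_min = 15/(15/194) = 194.0000
worst-case relative error ≤ 194.0000 × 1/217 = 0.8940
solve Ax = b  →  x = [-0.1951 0.0439]
2-norm of b is 3.0000; of x, 0.2000
with δb = [0.0053 0.0128], A·Δx = δb → ‖Δx‖ = 0.1788
dividing the unrounded norms, ‖Δx‖/‖x‖ = 0.8940
realised/bound = 1 exactly: the bound is attained for this b and d

0.8940
0.8940


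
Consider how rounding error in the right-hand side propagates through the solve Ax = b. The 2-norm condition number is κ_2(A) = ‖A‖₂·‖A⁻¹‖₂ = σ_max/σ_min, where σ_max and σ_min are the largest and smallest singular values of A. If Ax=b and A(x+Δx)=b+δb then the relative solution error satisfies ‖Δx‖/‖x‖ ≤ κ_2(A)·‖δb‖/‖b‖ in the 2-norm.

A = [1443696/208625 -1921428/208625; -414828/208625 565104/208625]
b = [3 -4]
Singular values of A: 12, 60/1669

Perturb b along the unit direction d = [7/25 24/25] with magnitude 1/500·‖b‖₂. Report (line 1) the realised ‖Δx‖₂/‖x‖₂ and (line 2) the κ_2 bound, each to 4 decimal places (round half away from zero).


from the listed singular values, σ₁ = 12, σ_n = 60/1669
condition number: 12 ÷ (60/1669) = 333.8000
worst-case relative error ≤ 333.8000 × 1/500 = 0.6676
solve Ax = b  →  x = [-66.5600 -50.3367]
‖b‖₂ = 5.0000 and ‖x‖₂ = 83.4507
with δb = [0.0028 0.0096], A·Δx = δb → ‖Δx‖ = 0.2782
realised ‖Δx‖/‖x‖ = 0.0033
so the bound overstates the realised error by a factor of ≈ 200.2816 (computed from the unrounded values)

0.0033
0.6676


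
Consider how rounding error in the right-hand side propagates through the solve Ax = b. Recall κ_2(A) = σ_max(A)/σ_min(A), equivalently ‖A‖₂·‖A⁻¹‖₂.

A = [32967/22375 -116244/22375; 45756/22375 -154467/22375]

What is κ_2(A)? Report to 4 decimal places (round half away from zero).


AᵀA = [25443477/4005125 -87200064/4005125; -87200064/4005125 298981773/4005125]; tr = 2595402/32041, det = 6561/32041
eigenvalues of AᵀA: λ = (tr ± √(tr²−4·det))/2 = 81, 81/32041
κ_2(A) = √(λ_max/λ_min) = √(81 / (81/32041)) = 179.0000

179.0000


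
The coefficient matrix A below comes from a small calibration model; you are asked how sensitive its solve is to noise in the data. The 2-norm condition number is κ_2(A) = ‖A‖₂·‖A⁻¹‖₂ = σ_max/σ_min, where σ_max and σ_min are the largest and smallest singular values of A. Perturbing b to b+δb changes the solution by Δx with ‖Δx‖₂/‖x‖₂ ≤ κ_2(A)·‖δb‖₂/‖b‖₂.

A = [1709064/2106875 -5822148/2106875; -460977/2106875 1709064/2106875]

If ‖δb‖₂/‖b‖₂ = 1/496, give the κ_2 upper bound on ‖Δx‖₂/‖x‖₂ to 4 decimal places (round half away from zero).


0.3398

AᵀA = [5013439281/7102275625 -17181220392/7102275625; -17181220392/7102275625 58909291344/7102275625]; tr = 102276369/11363641, det = 32400/11363641
char-poly roots: 9 and 3600/11363641
so κ_2 = √(9 / (3600/11363641)) = 168.5500
perturbation bound = 168.5500·1/496 = 0.3398


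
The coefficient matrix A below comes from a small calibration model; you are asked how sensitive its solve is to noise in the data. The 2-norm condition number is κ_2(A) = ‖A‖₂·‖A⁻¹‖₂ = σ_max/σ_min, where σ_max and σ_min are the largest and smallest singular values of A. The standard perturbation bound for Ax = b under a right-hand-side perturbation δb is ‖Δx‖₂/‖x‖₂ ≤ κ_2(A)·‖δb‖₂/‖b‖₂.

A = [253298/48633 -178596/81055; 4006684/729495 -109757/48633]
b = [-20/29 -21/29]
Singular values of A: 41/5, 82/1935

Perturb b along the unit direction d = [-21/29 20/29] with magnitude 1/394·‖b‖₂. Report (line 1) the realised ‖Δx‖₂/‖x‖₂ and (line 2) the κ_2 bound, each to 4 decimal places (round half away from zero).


0.4911
0.4911

from the listed singular values, σ₁ = 41/5, σ_n = 82/1935
κ_2(A) = (41/5) / (82/1935) = 193.5000
κ_2(A)·‖δb‖/‖b‖ = 0.4911
solve Ax = b  →  x = [-0.1126 0.0469]
‖b‖ = 1.0000, ‖x‖ = 0.1220
with δb = [-0.0018 0.0018], A·Δx = δb → ‖Δx‖ = 0.0599
relative error = 0.4911
realised/bound = 1 exactly: the bound is attained for this b and d


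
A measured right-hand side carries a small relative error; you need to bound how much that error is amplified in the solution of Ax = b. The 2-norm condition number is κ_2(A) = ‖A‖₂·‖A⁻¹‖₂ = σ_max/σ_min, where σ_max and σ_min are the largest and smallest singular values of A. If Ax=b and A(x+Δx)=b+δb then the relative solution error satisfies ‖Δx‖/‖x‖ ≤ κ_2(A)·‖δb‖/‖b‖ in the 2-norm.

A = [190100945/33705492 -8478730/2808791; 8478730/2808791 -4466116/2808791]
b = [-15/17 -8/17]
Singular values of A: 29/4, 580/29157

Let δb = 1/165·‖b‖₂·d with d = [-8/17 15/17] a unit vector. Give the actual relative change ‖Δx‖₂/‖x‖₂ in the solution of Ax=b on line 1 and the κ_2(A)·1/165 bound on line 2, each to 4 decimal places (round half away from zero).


2.2089
2.2089

from the listed singular values, σ₁ = 29/4, σ_n = 580/29157
condition number: (29/4) ÷ (580/29157) = 364.4625
bound on ‖Δx‖/‖x‖: κ·ε = 364.4625·1/165 = 2.2089
solve Ax = b  →  x = [-0.1217 0.0649]
‖b‖ = 1.0000, ‖x‖ = 0.1379
re-solving with b+δb shifts x by Δx of norm 0.3047
realised ‖Δx‖/‖x‖ = 2.2089
realised/bound = 1 exactly: the bound is attained for this b and d


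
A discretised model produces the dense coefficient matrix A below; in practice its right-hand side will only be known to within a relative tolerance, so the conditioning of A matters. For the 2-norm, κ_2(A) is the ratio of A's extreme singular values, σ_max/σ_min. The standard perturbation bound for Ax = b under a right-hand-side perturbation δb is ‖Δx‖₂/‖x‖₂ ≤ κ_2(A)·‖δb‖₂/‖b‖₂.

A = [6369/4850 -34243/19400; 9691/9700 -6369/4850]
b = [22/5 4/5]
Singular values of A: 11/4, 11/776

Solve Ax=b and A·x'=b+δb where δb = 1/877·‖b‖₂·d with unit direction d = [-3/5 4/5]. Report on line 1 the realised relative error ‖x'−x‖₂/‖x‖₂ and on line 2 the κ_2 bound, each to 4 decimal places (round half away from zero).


largest singular value 11/4, smallest 11/776
condition number: (11/4) ÷ (11/776) = 194.0000
perturbation bound = 194.0000·1/877 = 0.2212
solve Ax = b  →  x = [-112.0000 -85.8182]
‖b‖₂ = 4.4721 and ‖x‖₂ = 141.0984
δb = ε·‖b‖·d = [-0.0031 0.0041]; solving A·Δx = δb gives ‖Δx‖ = 0.3597
relative error = 0.0025
tightness: 0.0025 against a bound of 0.2212 (unrounded ratio ≈ 0.0115)

0.0025
0.2212


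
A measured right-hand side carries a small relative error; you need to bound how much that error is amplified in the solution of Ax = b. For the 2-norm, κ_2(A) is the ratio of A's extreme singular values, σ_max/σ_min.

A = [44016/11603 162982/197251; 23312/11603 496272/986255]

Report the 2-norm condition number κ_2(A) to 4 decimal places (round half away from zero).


77.8250

AᵀA = [2480857600/134629609 2790480672/673148045; 2790480672/673148045 3150049156/3365740225]; tr = 38769476/2002225, det = 123904/2002225
λ_max, λ_min = (38769476/2002225 ± √1502079934568976/4008904950625)/2 = 484/25, 256/80089
κ_2(A) = √(λ_max/λ_min) = √((484/25) / (256/80089)) = 77.8250


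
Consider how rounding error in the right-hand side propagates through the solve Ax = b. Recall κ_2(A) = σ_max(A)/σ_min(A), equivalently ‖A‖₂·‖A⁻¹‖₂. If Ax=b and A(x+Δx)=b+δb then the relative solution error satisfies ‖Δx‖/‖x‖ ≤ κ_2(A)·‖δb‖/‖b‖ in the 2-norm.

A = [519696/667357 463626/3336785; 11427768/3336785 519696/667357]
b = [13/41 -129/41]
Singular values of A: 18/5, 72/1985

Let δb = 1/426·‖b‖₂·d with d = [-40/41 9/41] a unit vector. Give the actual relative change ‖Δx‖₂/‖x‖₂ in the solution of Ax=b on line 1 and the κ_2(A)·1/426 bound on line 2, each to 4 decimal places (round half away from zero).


from the listed singular values, σ₁ = 18/5, σ_n = 72/1985
κ_2(A) = (18/5) / (72/1985) = 99.2500
bound on ‖Δx‖/‖x‖: κ·ε = 99.2500·1/426 = 0.2330
solve Ax = b  →  x = [5.2388 -27.0799]
‖b‖ = 3.1623, ‖x‖ = 27.5820
Δx = A⁻¹·δb where δb = 1/426·3.1623·d; ‖Δx‖ = 0.2047
realised ‖Δx‖/‖x‖ = 0.0074
realised/bound (from unrounded values) ≈ 0.0318

0.0074
0.2330


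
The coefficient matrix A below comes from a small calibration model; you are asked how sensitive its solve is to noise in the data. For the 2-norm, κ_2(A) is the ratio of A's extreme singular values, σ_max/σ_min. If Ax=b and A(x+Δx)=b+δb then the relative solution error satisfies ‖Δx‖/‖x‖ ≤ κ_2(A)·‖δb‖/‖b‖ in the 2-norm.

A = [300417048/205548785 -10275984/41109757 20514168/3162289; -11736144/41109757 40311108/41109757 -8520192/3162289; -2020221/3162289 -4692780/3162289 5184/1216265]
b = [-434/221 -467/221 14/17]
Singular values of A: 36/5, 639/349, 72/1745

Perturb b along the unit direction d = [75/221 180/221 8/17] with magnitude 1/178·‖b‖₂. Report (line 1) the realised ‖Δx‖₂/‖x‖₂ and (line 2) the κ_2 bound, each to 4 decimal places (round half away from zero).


largest singular value 36/5, smallest 72/1745
κ = σ_max/σ_min = (36/5)/(72/1745) = 174.5000
κ_2(A)·‖δb‖/‖b‖ = 0.9803
solve Ax = b  →  x = [43.2040 -19.1850 -10.7757]
‖b‖ = 3.0000, ‖x‖ = 48.4847
with δb = [0.0057 0.0137 0.0079], A·Δx = δb → ‖Δx‖ = 0.4085
realised ‖Δx‖/‖x‖ = 0.0084
realised/bound (from unrounded values) ≈ 0.0086

0.0084
0.9803


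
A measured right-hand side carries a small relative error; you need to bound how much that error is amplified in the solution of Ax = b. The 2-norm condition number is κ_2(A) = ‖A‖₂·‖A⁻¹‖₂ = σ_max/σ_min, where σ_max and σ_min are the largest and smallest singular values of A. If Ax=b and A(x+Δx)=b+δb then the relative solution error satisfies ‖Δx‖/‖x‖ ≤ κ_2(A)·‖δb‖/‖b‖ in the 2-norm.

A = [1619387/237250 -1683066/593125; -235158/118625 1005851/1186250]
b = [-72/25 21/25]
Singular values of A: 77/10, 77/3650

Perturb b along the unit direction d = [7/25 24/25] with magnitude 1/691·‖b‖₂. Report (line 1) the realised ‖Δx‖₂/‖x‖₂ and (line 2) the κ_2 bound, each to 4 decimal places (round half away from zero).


0.5282
0.5282

from the listed singular values, σ₁ = 77/10, σ_n = 77/3650
κ = σ_max/σ_min = (77/10)/(77/3650) = 365.0000
κ_2(A)·‖δb‖/‖b‖ = 0.5282
solve Ax = b  →  x = [-0.3596 0.1499]
‖b‖ = 3.0000, ‖x‖ = 0.3896
δb = ε·‖b‖·d = [0.0012 0.0042]; solving A·Δx = δb gives ‖Δx‖ = 0.2058
relative error = 0.5282
so the bound is sharp here: realised error equals the bound


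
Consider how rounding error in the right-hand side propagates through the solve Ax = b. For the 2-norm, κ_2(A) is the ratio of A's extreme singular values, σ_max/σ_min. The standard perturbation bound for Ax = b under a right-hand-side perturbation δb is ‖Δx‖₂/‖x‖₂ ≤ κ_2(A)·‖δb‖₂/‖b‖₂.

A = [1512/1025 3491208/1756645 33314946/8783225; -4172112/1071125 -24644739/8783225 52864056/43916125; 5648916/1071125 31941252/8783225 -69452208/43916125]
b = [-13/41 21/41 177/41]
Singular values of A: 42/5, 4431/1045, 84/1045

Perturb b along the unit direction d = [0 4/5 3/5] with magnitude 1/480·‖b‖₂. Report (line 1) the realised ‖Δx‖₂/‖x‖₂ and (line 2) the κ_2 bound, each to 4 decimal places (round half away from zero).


σ_max = 42/5, σ_min = 84/1045
κ = σ_max/σ_min = (42/5)/(84/1045) = 104.5000
perturbation bound = 104.5000·1/480 = 0.2177
solve Ax = b  →  x = [22.6786 -28.9716 6.2769]
‖b‖ = 4.3589, ‖x‖ = 37.3239
δb = ε·‖b‖·d = [0.0000 0.0073 0.0054]; solving A·Δx = δb gives ‖Δx‖ = 0.1130
realised ‖Δx‖/‖x‖ = 0.0030
realised/bound (from unrounded values) ≈ 0.0139

0.0030
0.2177


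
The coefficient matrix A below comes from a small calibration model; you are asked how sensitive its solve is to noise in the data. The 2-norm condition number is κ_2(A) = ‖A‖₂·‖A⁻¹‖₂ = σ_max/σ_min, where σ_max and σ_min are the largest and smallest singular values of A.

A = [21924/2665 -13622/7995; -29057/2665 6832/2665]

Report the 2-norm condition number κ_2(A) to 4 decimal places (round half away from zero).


78.0000

AᵀA = [52998841/284089 -11922680/284089; -11922680/284089 24225796/2556801]; tr = 298165/1521, det = 9604/1521
char-poly roots: 196 and 49/1521
κ_2(A) = √(λ_max/λ_min) = √(196 / (49/1521)) = 78.0000


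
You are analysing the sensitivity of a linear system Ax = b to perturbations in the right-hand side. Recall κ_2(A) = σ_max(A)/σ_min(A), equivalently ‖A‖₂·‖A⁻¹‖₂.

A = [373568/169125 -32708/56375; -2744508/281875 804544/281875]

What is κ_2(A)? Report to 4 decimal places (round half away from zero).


M = AᵀA = [42403178896/425390625 -4122366976/141796875; -4122366976/141796875 400973456/47265625]. tr(M)=73619104/680625, det(M)=7311616/17015625
solving λ² − 73619104/680625·λ + 7311616/17015625 = 0 gives λ = 2704/25, 2704/680625
κ_2(A) = √(λ_max/λ_min) = √((2704/25) / (2704/680625)) = 165.0000

165.0000


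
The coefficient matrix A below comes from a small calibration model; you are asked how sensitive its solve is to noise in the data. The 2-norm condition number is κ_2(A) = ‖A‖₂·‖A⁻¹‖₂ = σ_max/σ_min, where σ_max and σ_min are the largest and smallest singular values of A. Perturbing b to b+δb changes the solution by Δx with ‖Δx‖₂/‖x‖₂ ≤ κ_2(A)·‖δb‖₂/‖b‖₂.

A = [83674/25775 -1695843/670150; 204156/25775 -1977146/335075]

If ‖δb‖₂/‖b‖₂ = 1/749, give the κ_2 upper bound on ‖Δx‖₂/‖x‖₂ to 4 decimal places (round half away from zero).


M = AᵀA = [48681010612/664350625 -36507323259/664350625; -36507323259/664350625 109540288177/2657402500]. tr(M)=486822929/4251844, det(M)=524318404/664350625
char-poly roots: 11449/100 and 183184/26574025
σ_max=√(11449/100)=(107/10), σ_min=√(183184/26574025)=(428/5155) → κ = 128.8750
worst-case relative error ≤ 128.8750 × 1/749 = 0.1721

0.1721


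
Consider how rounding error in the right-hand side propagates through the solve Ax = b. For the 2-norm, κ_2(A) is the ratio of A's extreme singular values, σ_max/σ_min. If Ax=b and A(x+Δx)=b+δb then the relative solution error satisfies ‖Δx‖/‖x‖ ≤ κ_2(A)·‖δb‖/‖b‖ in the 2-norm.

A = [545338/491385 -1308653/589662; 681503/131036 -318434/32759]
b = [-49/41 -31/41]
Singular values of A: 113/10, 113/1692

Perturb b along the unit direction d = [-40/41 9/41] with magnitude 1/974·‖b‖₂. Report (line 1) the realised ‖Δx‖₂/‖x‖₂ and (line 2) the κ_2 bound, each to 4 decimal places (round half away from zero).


largest singular value 113/10, smallest 113/1692
condition number: (113/10) ÷ (113/1692) = 169.2000
κ_2(A)·‖δb‖/‖b‖ = 0.1737
solve Ax = b  →  x = [13.1702 7.1244]
‖b‖ = 1.4142, ‖x‖ = 14.9737
Δx = A⁻¹·δb where δb = 1/974·1.4142·d; ‖Δx‖ = 0.0217
realised ‖Δx‖/‖x‖ = 0.0015
realised/bound (from unrounded values) ≈ 0.0084

0.0015
0.1737


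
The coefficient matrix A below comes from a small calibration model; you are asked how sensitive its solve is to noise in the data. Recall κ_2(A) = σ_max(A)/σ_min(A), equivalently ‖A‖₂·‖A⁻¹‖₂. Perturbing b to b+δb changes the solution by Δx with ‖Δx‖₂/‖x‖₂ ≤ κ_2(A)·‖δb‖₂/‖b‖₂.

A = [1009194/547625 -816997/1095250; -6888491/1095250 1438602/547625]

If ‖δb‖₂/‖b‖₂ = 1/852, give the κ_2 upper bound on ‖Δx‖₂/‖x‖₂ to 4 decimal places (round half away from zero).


0.3955

M = AᵀA = [487812529/11356900 -10162656/567845; -10162656/567845 84693841/11356900]. tr(M)=57250637/1135690, det(M)=25411681/1135690000
eigenvalues of AᵀA: λ = (tr ± √(tr²−4·det))/2 = 5041/100, 5041/11356900
so κ_2 = √((5041/100) / (5041/11356900)) = 337.0000
κ_2(A)·‖δb‖/‖b‖ = 0.3955


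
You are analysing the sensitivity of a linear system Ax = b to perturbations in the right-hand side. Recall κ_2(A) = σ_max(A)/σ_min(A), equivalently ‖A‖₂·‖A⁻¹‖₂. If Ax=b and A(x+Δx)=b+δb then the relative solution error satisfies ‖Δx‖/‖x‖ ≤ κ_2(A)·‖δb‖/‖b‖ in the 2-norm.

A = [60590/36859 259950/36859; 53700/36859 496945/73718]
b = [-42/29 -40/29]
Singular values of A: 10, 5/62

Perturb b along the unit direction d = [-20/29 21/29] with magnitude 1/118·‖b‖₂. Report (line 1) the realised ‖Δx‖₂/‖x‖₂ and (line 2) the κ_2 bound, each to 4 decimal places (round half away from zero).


σ_max = 10, σ_min = 5/62
κ_2(A) = 10 / (5/62) = 124.0000
κ_2(A)·‖δb‖/‖b‖ = 1.0508
solve Ax = b  →  x = [-0.0439 -0.1951]
‖b‖₂ = 2.0000 and ‖x‖₂ = 0.2000
with δb = [-0.0117 0.0123], A·Δx = δb → ‖Δx‖ = 0.2102
dividing the unrounded norms, ‖Δx‖/‖x‖ = 1.0508
tightness: 1.0508 against a bound of 1.0508; the bound is attained (ratio 1)

1.0508
1.0508


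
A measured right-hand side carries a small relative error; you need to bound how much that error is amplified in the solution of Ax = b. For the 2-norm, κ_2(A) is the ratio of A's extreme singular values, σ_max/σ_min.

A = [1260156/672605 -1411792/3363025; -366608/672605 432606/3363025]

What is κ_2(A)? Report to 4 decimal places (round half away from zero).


form AᵀA = [68895782800/18095899441 -15501399840/18095899441; -15501399840/18095899441 3488487364/18095899441] with trace 43060244/10764961 and determinant 1600/10764961
char-poly roots: 4 and 400/10764961
κ_2(A) = √(λ_max/λ_min) = √(4 / (400/10764961)) = 328.1000

328.1000


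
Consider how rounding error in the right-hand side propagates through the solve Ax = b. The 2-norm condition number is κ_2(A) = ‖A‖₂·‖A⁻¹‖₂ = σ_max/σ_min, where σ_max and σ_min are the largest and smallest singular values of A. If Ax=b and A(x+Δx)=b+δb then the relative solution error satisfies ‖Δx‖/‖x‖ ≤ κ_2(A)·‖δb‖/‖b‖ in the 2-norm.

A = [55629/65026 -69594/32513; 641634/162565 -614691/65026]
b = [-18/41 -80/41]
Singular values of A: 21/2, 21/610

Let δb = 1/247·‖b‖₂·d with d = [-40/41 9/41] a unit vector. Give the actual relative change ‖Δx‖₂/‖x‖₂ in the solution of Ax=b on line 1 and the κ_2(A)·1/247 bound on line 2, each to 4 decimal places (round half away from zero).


1.2348
1.2348

from the listed singular values, σ₁ = 21/2, σ_n = 21/610
κ_2(A) = (21/2) / (21/610) = 305.0000
perturbation bound = 305.0000·1/247 = 1.2348
solve Ax = b  →  x = [-0.0733 0.1758]
‖b‖ = 2.0000, ‖x‖ = 0.1905
with δb = [-0.0079 0.0018], A·Δx = δb → ‖Δx‖ = 0.2352
realised ‖Δx‖/‖x‖ = 1.2348
tightness: 1.2348 against a bound of 1.2348; the bound is attained (ratio 1)


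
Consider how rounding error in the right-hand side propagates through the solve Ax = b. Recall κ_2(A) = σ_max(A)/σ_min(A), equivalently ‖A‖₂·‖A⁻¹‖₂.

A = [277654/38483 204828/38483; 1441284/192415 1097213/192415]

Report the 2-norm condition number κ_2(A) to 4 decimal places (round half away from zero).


132.7000

M = AᵀA = [4761704116/44023225 3570961212/44023225; 3570961212/44023225 2678643409/44023225]. tr(M)=297613901/1760929, det(M)=2856100/1760929
char-poly roots: 169 and 16900/1760929
κ_2(A) = √(λ_max/λ_min) = √(169 / (16900/1760929)) = 132.7000


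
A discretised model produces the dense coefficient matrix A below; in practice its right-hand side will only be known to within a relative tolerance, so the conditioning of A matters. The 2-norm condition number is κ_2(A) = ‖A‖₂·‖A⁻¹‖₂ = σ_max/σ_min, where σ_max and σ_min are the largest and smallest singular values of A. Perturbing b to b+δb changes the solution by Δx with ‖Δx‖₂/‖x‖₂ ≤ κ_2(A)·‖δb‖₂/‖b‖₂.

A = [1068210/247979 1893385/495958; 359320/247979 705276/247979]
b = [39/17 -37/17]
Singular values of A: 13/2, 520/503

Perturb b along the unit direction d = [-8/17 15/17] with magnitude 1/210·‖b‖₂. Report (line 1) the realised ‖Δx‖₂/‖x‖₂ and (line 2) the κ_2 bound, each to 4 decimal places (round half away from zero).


0.0050
0.0299

σ_max = 13/2, σ_min = 520/503
κ_2(A) = (13/2) / (520/503) = 6.2875
bound on ‖Δx‖/‖x‖: κ·ε = 6.2875·1/210 = 0.0299
solve Ax = b  →  x = [2.2075 -1.8899]
‖b‖ = 3.1623, ‖x‖ = 2.9060
δb = ε·‖b‖·d = [-0.0071 0.0133]; solving A·Δx = δb gives ‖Δx‖ = 0.0146
relative error = 0.0050
so the bound overstates the realised error by a factor of ≈ 5.9732 (computed from the unrounded values)


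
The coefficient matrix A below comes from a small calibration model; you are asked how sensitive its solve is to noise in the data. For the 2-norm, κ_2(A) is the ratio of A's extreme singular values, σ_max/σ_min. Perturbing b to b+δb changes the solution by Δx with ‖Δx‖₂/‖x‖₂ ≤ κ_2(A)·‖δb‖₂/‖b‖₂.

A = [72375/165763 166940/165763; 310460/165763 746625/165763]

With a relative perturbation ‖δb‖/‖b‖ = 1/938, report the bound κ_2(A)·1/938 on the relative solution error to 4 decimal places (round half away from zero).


0.3316

AᵀA = [4650325/1257373 11160000/1257373; 11160000/1257373 26784325/1257373]; tr = 2418050/96721, det = 625/96721
char-poly roots: 25 and 25/96721
κ_2(A) = √(λ_max/λ_min) = √(25 / (25/96721)) = 311.0000
κ_2(A)·‖δb‖/‖b‖ = 0.3316


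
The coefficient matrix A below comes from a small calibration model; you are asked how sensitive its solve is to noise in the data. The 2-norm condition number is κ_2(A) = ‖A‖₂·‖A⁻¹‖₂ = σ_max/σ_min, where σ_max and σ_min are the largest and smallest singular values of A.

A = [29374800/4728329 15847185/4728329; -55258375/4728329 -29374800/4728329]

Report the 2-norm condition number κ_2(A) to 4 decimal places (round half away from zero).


M = AᵀA = [13551442500625/77360190769 7227375792000/77360190769; 7227375792000/77360190769 3854713313025/77360190769]. tr(M)=60228912850/267682321, det(M)=87890625/267682321
solving λ² − 60228912850/267682321·λ + 87890625/267682321 = 0 gives λ = 225, 390625/267682321
σ_max=√225=15, σ_min=√(390625/267682321)=(625/16361) → κ = 392.6640

392.6640


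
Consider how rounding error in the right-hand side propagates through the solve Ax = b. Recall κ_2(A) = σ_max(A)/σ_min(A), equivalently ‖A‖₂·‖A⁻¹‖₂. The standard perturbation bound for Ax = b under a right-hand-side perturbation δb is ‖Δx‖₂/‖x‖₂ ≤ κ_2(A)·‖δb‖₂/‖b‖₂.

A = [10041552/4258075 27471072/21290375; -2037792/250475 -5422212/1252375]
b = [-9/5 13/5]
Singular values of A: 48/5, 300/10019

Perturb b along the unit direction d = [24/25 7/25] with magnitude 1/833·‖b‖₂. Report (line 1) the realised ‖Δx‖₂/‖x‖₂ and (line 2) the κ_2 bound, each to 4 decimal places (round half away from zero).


0.0038
0.3849

from the listed singular values, σ₁ = 48/5, σ_n = 300/10019
condition number: (48/5) ÷ (300/10019) = 320.6080
perturbation bound = 320.6080·1/833 = 0.3849
solve Ax = b  →  x = [15.4403 -29.6147]
2-norm of b is 3.1623; of x, 33.3981
Δx = A⁻¹·δb where δb = 1/833·3.1623·d; ‖Δx‖ = 0.1268
realised ‖Δx‖/‖x‖ = 0.0038
realised/bound (from unrounded values) ≈ 0.0099
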